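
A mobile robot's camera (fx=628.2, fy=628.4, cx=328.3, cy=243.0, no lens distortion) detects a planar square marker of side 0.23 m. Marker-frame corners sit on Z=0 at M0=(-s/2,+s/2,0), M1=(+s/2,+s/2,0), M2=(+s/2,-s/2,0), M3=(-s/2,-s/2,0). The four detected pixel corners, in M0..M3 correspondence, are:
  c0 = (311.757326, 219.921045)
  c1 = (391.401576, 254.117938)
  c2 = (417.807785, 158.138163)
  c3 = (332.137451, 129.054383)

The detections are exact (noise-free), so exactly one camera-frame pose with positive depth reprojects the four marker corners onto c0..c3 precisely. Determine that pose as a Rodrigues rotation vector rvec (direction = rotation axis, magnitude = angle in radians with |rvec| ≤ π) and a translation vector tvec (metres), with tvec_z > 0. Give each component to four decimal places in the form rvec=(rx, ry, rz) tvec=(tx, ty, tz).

Intrinsics K: fx=628.2, fy=628.4, cx=328.3, cy=243.0
Marker side s = 0.23 m; corners in marker frame (Z=0):
  M0 = (-0.1150, +0.1150, 0)
  M1 = (+0.1150, +0.1150, 0)
  M2 = (+0.1150, -0.1150, 0)
  M3 = (-0.1150, -0.1150, 0)
Detected image corners:
  c0 = (311.757326, 219.921045) px
  c1 = (391.401576, 254.117938) px
  c2 = (417.807785, 158.138163) px
  c3 = (332.137451, 129.054383) px
Planar DLT: solve 8×8 A·h = b for H (H[2,2]=1):
  H  [+244.56495 -18.48198 +361.47198]
  H  [+77.89022 +449.13643 +190.95828]
  H  [-0.31511 +0.22780 +1.00000]
B = K⁻¹H; ‖b₁‖=0.683092, ‖b₂‖=0.683092; λ = 2/(‖b₁‖+‖b₂‖) = 1.463932, sign → tz>0 ⇒ λ=+1.463932
r₁ = λ·B[:,0] = (+0.81100,+0.35984,-0.46130); r₂ = λ·B[:,1] = (-0.21735,+0.91736,+0.33348)
r₃ = r₁×r₂ = (+0.54317,-0.17019,+0.82219); SVD([r₁ r₂ r₃]) → R = UVᵀ:
  R  [+0.81100 -0.21735 +0.54317]
  R  [+0.35984 +0.91736 -0.17019]
  R  [-0.46130 +0.33348 +0.82219]
t = (+0.07730, -0.12124, +1.46393) m
tr R = 2.550553; θ = arccos((tr R − 1)/2) = 0.683643 rad = 39.170°
axis k = ((R−Rᵀ)₃₂, (R−Rᵀ)₁₃, (R−Rᵀ)₂₁) / (2 sinθ) = (+0.398709, +0.795153, +0.456906)
rvec = θ·k = (+0.272575, +0.543601, +0.312360)

rvec=(0.2726, 0.5436, 0.3124) tvec=(0.0773, -0.1212, 1.4639)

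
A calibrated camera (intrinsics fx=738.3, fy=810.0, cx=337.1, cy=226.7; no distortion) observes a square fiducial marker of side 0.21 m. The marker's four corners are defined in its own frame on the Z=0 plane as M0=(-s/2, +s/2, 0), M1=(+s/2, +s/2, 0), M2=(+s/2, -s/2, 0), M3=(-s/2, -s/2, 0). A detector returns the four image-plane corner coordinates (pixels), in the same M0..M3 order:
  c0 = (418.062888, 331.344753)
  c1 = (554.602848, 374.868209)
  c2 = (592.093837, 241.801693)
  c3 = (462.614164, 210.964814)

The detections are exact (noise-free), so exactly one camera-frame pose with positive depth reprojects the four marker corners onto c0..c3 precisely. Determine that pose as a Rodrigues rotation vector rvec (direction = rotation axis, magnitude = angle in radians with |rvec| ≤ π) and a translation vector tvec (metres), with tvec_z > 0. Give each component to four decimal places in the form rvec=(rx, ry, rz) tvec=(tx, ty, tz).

rvec=(-0.5216, 0.3687, 0.3354) tvec=(0.2596, 0.0844, 1.1411)

Intrinsics K: fx=738.3, fy=810.0, cx=337.1, cy=226.7
Marker side s = 0.21 m; corners in marker frame (Z=0):
  M0 = (-0.1050, +0.1050, 0)
  M1 = (+0.1050, +0.1050, 0)
  M2 = (+0.1050, -0.1050, 0)
  M3 = (-0.1050, -0.1050, 0)
Detected image corners:
  c0 = (418.062888, 331.344753) px
  c1 = (554.602848, 374.868209) px
  c2 = (592.093837, 241.801693) px
  c3 = (462.614164, 210.964814) px
Planar DLT: solve 8×8 A·h = b for H (H[2,2]=1):
  H  [+445.62587 -381.80842 +505.05513]
  H  [+68.92298 +496.04731 +286.58518]
  H  [-0.36916 -0.36662 +1.00000]
B = K⁻¹H; ‖b₁‖=0.876343, ‖b₂‖=0.876343; λ = 2/(‖b₁‖+‖b₂‖) = 1.141106, sign → tz>0 ⇒ λ=+1.141106
r₁ = λ·B[:,0] = (+0.88109,+0.21500,-0.42125); r₂ = λ·B[:,1] = (-0.39910,+0.81590,-0.41835)
r₃ = r₁×r₂ = (+0.25376,+0.53673,+0.80469); SVD([r₁ r₂ r₃]) → R = UVᵀ:
  R  [+0.88109 -0.39910 +0.25376]
  R  [+0.21500 +0.81590 +0.53673]
  R  [-0.42125 -0.41835 +0.80469]
t = (+0.25959, +0.08436, +1.14111) m
tr R = 2.501689; θ = arccos((tr R − 1)/2) = 0.721457 rad = 41.336°
axis k = ((R−Rᵀ)₃₂, (R−Rᵀ)₁₃, (R−Rᵀ)₂₁) / (2 sinθ) = (-0.723019, +0.511001, +0.464889)
rvec = θ·k = (-0.521627, +0.368665, +0.335397)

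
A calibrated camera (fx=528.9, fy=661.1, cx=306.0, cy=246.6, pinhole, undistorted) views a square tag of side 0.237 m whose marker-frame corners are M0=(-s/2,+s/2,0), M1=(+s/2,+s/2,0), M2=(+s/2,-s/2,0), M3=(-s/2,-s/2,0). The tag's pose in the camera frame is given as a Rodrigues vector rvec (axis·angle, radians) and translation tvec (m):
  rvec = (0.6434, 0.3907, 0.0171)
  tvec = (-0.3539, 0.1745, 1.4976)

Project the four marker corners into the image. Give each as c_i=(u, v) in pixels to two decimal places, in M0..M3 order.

Intrinsics K: fx=528.9, fy=661.1, cx=306.0, cy=246.6
Marker side s = 0.237 m; corners in marker frame (Z=0):
  M0 = (-0.1185, +0.1185, 0)
  M1 = (+0.1185, +0.1185, 0)
  M2 = (+0.1185, -0.1185, 0)
  M3 = (-0.1185, -0.1185, 0)
rvec = (0.6434, 0.3907, 0.0171), |rvec| = θ = 0.75293 rad = 43.140°
Rodrigues: sinθ=0.68378, 1−cosθ=0.27031; R = I + sinθ·[k]× + (1−cosθ)·[k]×²:
    [+0.92708 +0.10433 +0.36006]
    [+0.13539 +0.80247 -0.58112]
    [-0.34957 +0.58749 +0.72983]
t = (-0.3539, 0.1745, 1.4976) m
M0: Pc = R·M0+t = (-0.45140, +0.25355, +1.60864); u = 528.9·(-0.45140)/1.60864 + 306.0 = 157.5874, v = 661.1·(+0.25355)/1.60864 + 246.6 = 350.8006
M1: Pc = R·M1+t = (-0.23168, +0.28564, +1.52579); u = 528.9·(-0.23168)/1.52579 + 306.0 = 225.6912, v = 661.1·(+0.28564)/1.52579 + 246.6 = 370.3616
M2: Pc = R·M2+t = (-0.25640, +0.09545, +1.38656); u = 528.9·(-0.25640)/1.38656 + 306.0 = 208.1948, v = 661.1·(+0.09545)/1.38656 + 246.6 = 292.1101
M3: Pc = R·M3+t = (-0.47612, +0.06336, +1.46941); u = 528.9·(-0.47612)/1.46941 + 306.0 = 134.6241, v = 661.1·(+0.06336)/1.46941 + 246.6 = 275.1076

c0=(157.59, 350.80) c1=(225.69, 370.36) c2=(208.19, 292.11) c3=(134.62, 275.11)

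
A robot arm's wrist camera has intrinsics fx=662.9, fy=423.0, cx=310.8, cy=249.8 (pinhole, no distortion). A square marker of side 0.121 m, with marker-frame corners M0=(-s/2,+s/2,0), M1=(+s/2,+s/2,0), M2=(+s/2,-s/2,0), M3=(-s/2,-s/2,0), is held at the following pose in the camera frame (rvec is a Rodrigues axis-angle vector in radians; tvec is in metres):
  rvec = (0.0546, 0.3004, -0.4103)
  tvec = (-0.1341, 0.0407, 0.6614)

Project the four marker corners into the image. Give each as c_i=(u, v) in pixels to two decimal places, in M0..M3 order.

Intrinsics K: fx=662.9, fy=423.0, cx=310.8, cy=249.8
Marker side s = 0.121 m; corners in marker frame (Z=0):
  M0 = (-0.0605, +0.0605, 0)
  M1 = (+0.0605, +0.0605, 0)
  M2 = (+0.0605, -0.0605, 0)
  M3 = (-0.0605, -0.0605, 0)
rvec = (0.0546, 0.3004, -0.4103), |rvec| = θ = 0.51144 rad = 29.303°
Rodrigues: sinθ=0.48943, 1−cosθ=0.12796; R = I + sinθ·[k]× + (1−cosθ)·[k]×²:
    [+0.87350 +0.40067 +0.27652]
    [-0.38462 +0.91619 -0.11255]
    [-0.29843 -0.00804 +0.95440]
t = (-0.1341, 0.0407, 0.6614) m
M0: Pc = R·M0+t = (-0.16271, +0.11940, +0.67897); u = 662.9·(-0.16271)/0.67897 + 310.8 = 151.9443, v = 423.0·(+0.11940)/0.67897 + 249.8 = 324.1860
M1: Pc = R·M1+t = (-0.05701, +0.07286, +0.64286); u = 662.9·(-0.05701)/0.64286 + 310.8 = 252.0098, v = 423.0·(+0.07286)/0.64286 + 249.8 = 297.7416
M2: Pc = R·M2+t = (-0.10549, -0.03800, +0.64383); u = 662.9·(-0.10549)/0.64383 + 310.8 = 202.1819, v = 423.0·(-0.03800)/0.64383 + 249.8 = 224.8345
M3: Pc = R·M3+t = (-0.21119, +0.00854, +0.67994); u = 662.9·(-0.21119)/0.67994 + 310.8 = 104.9059, v = 423.0·(+0.00854)/0.67994 + 249.8 = 255.1130

c0=(151.94, 324.19) c1=(252.01, 297.74) c2=(202.18, 224.83) c3=(104.91, 255.11)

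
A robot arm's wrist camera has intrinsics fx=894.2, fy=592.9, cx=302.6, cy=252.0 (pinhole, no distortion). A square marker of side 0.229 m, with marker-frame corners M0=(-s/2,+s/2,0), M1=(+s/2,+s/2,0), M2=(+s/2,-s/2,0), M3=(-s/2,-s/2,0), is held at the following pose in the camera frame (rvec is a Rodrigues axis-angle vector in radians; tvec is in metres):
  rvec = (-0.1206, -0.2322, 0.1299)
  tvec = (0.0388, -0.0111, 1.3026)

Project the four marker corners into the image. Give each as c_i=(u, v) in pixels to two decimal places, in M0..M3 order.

Intrinsics K: fx=894.2, fy=592.9, cx=302.6, cy=252.0
Marker side s = 0.229 m; corners in marker frame (Z=0):
  M0 = (-0.1145, +0.1145, 0)
  M1 = (+0.1145, +0.1145, 0)
  M2 = (+0.1145, -0.1145, 0)
  M3 = (-0.1145, -0.1145, 0)
rvec = (-0.1206, -0.2322, 0.1299), |rvec| = θ = 0.29212 rad = 16.737°
Rodrigues: sinθ=0.28798, 1−cosθ=0.04237; R = I + sinθ·[k]× + (1−cosθ)·[k]×²:
    [+0.96486 -0.11416 -0.23669]
    [+0.14196 +0.98440 +0.10392]
    [+0.22113 -0.13387 +0.96601]
t = (0.0388, -0.0111, 1.3026) m
M0: Pc = R·M0+t = (-0.08475, +0.08536, +1.26195); u = 894.2·(-0.08475)/1.26195 + 302.6 = 242.5495, v = 592.9·(+0.08536)/1.26195 + 252.0 = 292.1042
M1: Pc = R·M1+t = (+0.13620, +0.11787, +1.31259); u = 894.2·(+0.13620)/1.31259 + 302.6 = 395.3892, v = 592.9·(+0.11787)/1.31259 + 252.0 = 305.2415
M2: Pc = R·M2+t = (+0.16235, -0.10756, +1.34325); u = 894.2·(+0.16235)/1.34325 + 302.6 = 410.6744, v = 592.9·(-0.10756)/1.34325 + 252.0 = 204.5241
M3: Pc = R·M3+t = (-0.05860, -0.14007, +1.29261); u = 894.2·(-0.05860)/1.29261 + 302.6 = 262.0583, v = 592.9·(-0.14007)/1.29261 + 252.0 = 187.7525

c0=(242.55, 292.10) c1=(395.39, 305.24) c2=(410.67, 204.52) c3=(262.06, 187.75)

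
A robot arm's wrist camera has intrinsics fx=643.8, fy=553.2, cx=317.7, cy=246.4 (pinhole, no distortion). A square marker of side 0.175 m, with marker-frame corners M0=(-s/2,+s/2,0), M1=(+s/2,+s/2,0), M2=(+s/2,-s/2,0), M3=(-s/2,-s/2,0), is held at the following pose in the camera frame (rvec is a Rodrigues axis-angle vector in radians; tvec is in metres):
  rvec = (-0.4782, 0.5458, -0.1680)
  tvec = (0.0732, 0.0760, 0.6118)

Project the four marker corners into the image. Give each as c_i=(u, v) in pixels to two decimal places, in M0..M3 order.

c0=(319.60, 406.96) c1=(499.44, 380.57) c2=(469.42, 223.82) c3=(314.77, 265.14)

Intrinsics K: fx=643.8, fy=553.2, cx=317.7, cy=246.4
Marker side s = 0.175 m; corners in marker frame (Z=0):
  M0 = (-0.0875, +0.0875, 0)
  M1 = (+0.0875, +0.0875, 0)
  M2 = (+0.0875, -0.0875, 0)
  M3 = (-0.0875, -0.0875, 0)
rvec = (-0.4782, 0.5458, -0.1680), |rvec| = θ = 0.74485 rad = 42.677°
Rodrigues: sinθ=0.67786, 1−cosθ=0.26481; R = I + sinθ·[k]× + (1−cosθ)·[k]×²:
    [+0.84434 +0.02831 +0.53506]
    [-0.27747 +0.87738 +0.39143]
    [-0.45837 -0.47896 +0.74866]
t = (0.0732, 0.0760, 0.6118) m
M0: Pc = R·M0+t = (+0.00180, +0.17705, +0.61000); u = 643.8·(+0.00180)/0.61000 + 317.7 = 319.5973, v = 553.2·(+0.17705)/0.61000 + 246.4 = 406.9639
M1: Pc = R·M1+t = (+0.14956, +0.12849, +0.52978); u = 643.8·(+0.14956)/0.52978 + 317.7 = 499.4437, v = 553.2·(+0.12849)/0.52978 + 246.4 = 380.5715
M2: Pc = R·M2+t = (+0.14460, -0.02505, +0.61360); u = 643.8·(+0.14460)/0.61360 + 317.7 = 469.4189, v = 553.2·(-0.02505)/0.61360 + 246.4 = 223.8165
M3: Pc = R·M3+t = (-0.00316, +0.02351, +0.69382); u = 643.8·(-0.00316)/0.69382 + 317.7 = 314.7704, v = 553.2·(+0.02351)/0.69382 + 246.4 = 265.1434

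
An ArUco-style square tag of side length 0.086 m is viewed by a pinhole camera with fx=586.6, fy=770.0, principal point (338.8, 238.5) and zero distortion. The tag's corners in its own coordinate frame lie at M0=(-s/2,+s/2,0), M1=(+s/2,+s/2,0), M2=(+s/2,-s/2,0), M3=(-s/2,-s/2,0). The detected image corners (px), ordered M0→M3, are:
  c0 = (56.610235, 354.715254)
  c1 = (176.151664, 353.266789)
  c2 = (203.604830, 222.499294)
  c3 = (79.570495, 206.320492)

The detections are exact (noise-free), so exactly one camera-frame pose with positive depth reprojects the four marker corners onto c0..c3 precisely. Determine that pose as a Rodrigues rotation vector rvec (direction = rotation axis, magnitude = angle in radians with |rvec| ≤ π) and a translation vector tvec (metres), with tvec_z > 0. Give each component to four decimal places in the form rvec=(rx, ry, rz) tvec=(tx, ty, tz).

rvec=(0.4076, -0.6155, 0.2210) tvec=(-0.1475, 0.0262, 0.4190)

Intrinsics K: fx=586.6, fy=770.0, cx=338.8, cy=238.5
Marker side s = 0.086 m; corners in marker frame (Z=0):
  M0 = (-0.0430, +0.0430, 0)
  M1 = (+0.0430, +0.0430, 0)
  M2 = (+0.0430, -0.0430, 0)
  M3 = (-0.0430, -0.0430, 0)
Detected image corners:
  c0 = (56.610235, 354.715254) px
  c1 = (176.151664, 353.266789) px
  c2 = (203.604830, 222.499294) px
  c3 = (79.570495, 206.320492) px
Planar DLT: solve 8×8 A·h = b for H (H[2,2]=1):
  H  [+1599.79692 -201.19681 +132.33629]
  H  [+488.90952 +1822.77317 +286.60259]
  H  [+1.43020 +0.72498 +1.00000]
B = K⁻¹H; ‖b₁‖=2.386815, ‖b₂‖=2.386815; λ = 2/(‖b₁‖+‖b₂‖) = 0.418968, sign → tz>0 ⇒ λ=+0.418968
r₁ = λ·B[:,0] = (+0.79654,+0.08042,+0.59921); r₂ = λ·B[:,1] = (-0.31913,+0.89772,+0.30374)
r₃ = r₁×r₂ = (-0.51349,-0.43317,+0.74074); SVD([r₁ r₂ r₃]) → R = UVᵀ:
  R  [+0.79654 -0.31913 -0.51349]
  R  [+0.08042 +0.89772 -0.43317]
  R  [+0.59921 +0.30374 +0.74074]
t = (-0.14746, +0.02617, +0.41897) m
tr R = 2.434996; θ = arccos((tr R − 1)/2) = 0.770592 rad = 44.152°
axis k = ((R−Rᵀ)₃₂, (R−Rᵀ)₁₃, (R−Rᵀ)₂₁) / (2 sinθ) = (+0.528967, -0.798709, +0.286807)
rvec = θ·k = (+0.407618, -0.615479, +0.221011)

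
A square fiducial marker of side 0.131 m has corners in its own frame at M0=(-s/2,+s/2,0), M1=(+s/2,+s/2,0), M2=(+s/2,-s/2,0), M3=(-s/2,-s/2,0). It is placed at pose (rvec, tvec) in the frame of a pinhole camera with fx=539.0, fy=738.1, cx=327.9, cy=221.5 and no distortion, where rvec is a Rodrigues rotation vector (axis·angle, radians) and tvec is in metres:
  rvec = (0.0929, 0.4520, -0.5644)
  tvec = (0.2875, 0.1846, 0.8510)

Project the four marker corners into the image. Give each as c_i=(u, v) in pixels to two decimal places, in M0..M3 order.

Intrinsics K: fx=539.0, fy=738.1, cx=327.9, cy=221.5
Marker side s = 0.131 m; corners in marker frame (Z=0):
  M0 = (-0.0655, +0.0655, 0)
  M1 = (+0.0655, +0.0655, 0)
  M2 = (+0.0655, -0.0655, 0)
  M3 = (-0.0655, -0.0655, 0)
rvec = (0.0929, 0.4520, -0.5644), |rvec| = θ = 0.72903 rad = 41.770°
Rodrigues: sinθ=0.66614, 1−cosθ=0.25418; R = I + sinθ·[k]× + (1−cosθ)·[k]×²:
    [+0.74995 +0.53580 +0.38794]
    [-0.49564 +0.84353 -0.20689]
    [-0.43809 -0.03712 +0.89817]
t = (0.2875, 0.1846, 0.8510) m
M0: Pc = R·M0+t = (+0.27347, +0.27232, +0.87726); u = 539.0·(+0.27347)/0.87726 + 327.9 = 495.9248, v = 738.1·(+0.27232)/0.87726 + 221.5 = 450.6169
M1: Pc = R·M1+t = (+0.37172, +0.20739, +0.81987); u = 539.0·(+0.37172)/0.81987 + 327.9 = 572.2732, v = 738.1·(+0.20739)/0.81987 + 221.5 = 408.2023
M2: Pc = R·M2+t = (+0.30153, +0.09688, +0.82474); u = 539.0·(+0.30153)/0.82474 + 327.9 = 524.9605, v = 738.1·(+0.09688)/0.82474 + 221.5 = 308.2072
M3: Pc = R·M3+t = (+0.20328, +0.16181, +0.88213); u = 539.0·(+0.20328)/0.88213 + 327.9 = 452.1110, v = 738.1·(+0.16181)/0.88213 + 221.5 = 356.8935

c0=(495.92, 450.62) c1=(572.27, 408.20) c2=(524.96, 308.21) c3=(452.11, 356.89)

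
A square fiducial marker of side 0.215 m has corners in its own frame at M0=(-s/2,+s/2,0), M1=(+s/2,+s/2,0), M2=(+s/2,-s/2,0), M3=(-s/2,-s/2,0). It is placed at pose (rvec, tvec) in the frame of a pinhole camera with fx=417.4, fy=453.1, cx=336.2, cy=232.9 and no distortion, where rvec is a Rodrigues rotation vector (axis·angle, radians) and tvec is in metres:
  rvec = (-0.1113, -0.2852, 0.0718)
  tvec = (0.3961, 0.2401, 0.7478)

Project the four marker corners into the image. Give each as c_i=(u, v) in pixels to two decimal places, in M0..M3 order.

Intrinsics K: fx=417.4, fy=453.1, cx=336.2, cy=232.9
Marker side s = 0.215 m; corners in marker frame (Z=0):
  M0 = (-0.1075, +0.1075, 0)
  M1 = (+0.1075, +0.1075, 0)
  M2 = (+0.1075, -0.1075, 0)
  M3 = (-0.1075, -0.1075, 0)
rvec = (-0.1113, -0.2852, 0.0718), |rvec| = θ = 0.31446 rad = 18.017°
Rodrigues: sinθ=0.30930, 1−cosθ=0.04903; R = I + sinθ·[k]× + (1−cosθ)·[k]×²:
    [+0.95711 -0.05488 -0.28449]
    [+0.08636 +0.99130 +0.09932]
    [+0.27656 -0.11963 +0.95352]
t = (0.3961, 0.2401, 0.7478) m
M0: Pc = R·M0+t = (+0.28731, +0.33738, +0.70521); u = 417.4·(+0.28731)/0.70521 + 336.2 = 506.2539, v = 453.1·(+0.33738)/0.70521 + 232.9 = 449.6685
M1: Pc = R·M1+t = (+0.49309, +0.35595, +0.76467); u = 417.4·(+0.49309)/0.76467 + 336.2 = 605.3559, v = 453.1·(+0.35595)/0.76467 + 232.9 = 443.8151
M2: Pc = R·M2+t = (+0.50489, +0.14282, +0.79039); u = 417.4·(+0.50489)/0.79039 + 336.2 = 602.8285, v = 453.1·(+0.14282)/0.79039 + 232.9 = 314.7727
M3: Pc = R·M3+t = (+0.29911, +0.12425, +0.73093); u = 417.4·(+0.29911)/0.73093 + 336.2 = 507.0081, v = 453.1·(+0.12425)/0.73093 + 232.9 = 309.9227

c0=(506.25, 449.67) c1=(605.36, 443.82) c2=(602.83, 314.77) c3=(507.01, 309.92)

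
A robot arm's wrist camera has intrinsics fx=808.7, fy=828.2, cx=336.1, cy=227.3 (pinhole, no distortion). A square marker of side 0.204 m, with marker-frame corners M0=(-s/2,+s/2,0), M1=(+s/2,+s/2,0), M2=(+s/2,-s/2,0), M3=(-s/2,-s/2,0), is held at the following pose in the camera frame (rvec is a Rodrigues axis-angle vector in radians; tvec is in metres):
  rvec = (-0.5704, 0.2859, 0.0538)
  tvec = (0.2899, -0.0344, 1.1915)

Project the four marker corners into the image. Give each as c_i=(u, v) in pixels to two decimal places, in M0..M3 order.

c0=(460.12, 265.87) c1=(609.18, 263.52) c2=(602.64, 143.45) c3=(466.40, 151.03)

Intrinsics K: fx=808.7, fy=828.2, cx=336.1, cy=227.3
Marker side s = 0.204 m; corners in marker frame (Z=0):
  M0 = (-0.1020, +0.1020, 0)
  M1 = (+0.1020, +0.1020, 0)
  M2 = (+0.1020, -0.1020, 0)
  M3 = (-0.1020, -0.1020, 0)
rvec = (-0.5704, 0.2859, 0.0538), |rvec| = θ = 0.64030 rad = 36.687°
Rodrigues: sinθ=0.59744, 1−cosθ=0.19809; R = I + sinθ·[k]× + (1−cosθ)·[k]×²:
    [+0.95911 -0.12899 +0.25193]
    [-0.02859 +0.84141 +0.53965]
    [-0.28159 -0.52478 +0.80331]
t = (0.2899, -0.0344, 1.1915) m
M0: Pc = R·M0+t = (+0.17891, +0.05434, +1.16669); u = 808.7·(+0.17891)/1.16669 + 336.1 = 460.1151, v = 828.2·(+0.05434)/1.16669 + 227.3 = 265.8742
M1: Pc = R·M1+t = (+0.37457, +0.04851, +1.10925); u = 808.7·(+0.37457)/1.10925 + 336.1 = 609.1823, v = 828.2·(+0.04851)/1.10925 + 227.3 = 263.5168
M2: Pc = R·M2+t = (+0.40089, -0.12314, +1.21631); u = 808.7·(+0.40089)/1.21631 + 336.1 = 602.6419, v = 828.2·(-0.12314)/1.21631 + 227.3 = 143.4523
M3: Pc = R·M3+t = (+0.20523, -0.11731, +1.27375); u = 808.7·(+0.20523)/1.27375 + 336.1 = 466.3985, v = 828.2·(-0.11731)/1.27375 + 227.3 = 151.0263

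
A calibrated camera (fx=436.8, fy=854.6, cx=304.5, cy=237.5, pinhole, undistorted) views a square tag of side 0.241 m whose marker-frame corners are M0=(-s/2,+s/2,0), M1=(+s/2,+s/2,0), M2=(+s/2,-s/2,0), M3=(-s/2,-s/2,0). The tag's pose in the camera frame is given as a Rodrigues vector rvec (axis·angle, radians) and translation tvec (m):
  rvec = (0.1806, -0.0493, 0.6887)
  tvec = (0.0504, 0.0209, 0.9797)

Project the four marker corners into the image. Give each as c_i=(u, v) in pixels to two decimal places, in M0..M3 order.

Intrinsics K: fx=436.8, fy=854.6, cx=304.5, cy=237.5
Marker side s = 0.241 m; corners in marker frame (Z=0):
  M0 = (-0.1205, +0.1205, 0)
  M1 = (+0.1205, +0.1205, 0)
  M2 = (+0.1205, -0.1205, 0)
  M3 = (-0.1205, -0.1205, 0)
rvec = (0.1806, -0.0493, 0.6887), |rvec| = θ = 0.71369 rad = 40.891°
Rodrigues: sinθ=0.65463, 1−cosθ=0.24405; R = I + sinθ·[k]× + (1−cosθ)·[k]×²:
    [+0.77158 -0.63597 +0.01437]
    [+0.62744 +0.75712 -0.18192]
    [+0.10481 +0.14939 +0.98321]
t = (0.0504, 0.0209, 0.9797) m
M0: Pc = R·M0+t = (-0.11921, +0.03653, +0.98507); u = 436.8·(-0.11921)/0.98507 + 304.5 = 251.6400, v = 854.6·(+0.03653)/0.98507 + 237.5 = 269.1881
M1: Pc = R·M1+t = (+0.06674, +0.18774, +1.01033); u = 436.8·(+0.06674)/1.01033 + 304.5 = 333.3542, v = 854.6·(+0.18774)/1.01033 + 237.5 = 396.3011
M2: Pc = R·M2+t = (+0.22001, +0.00527, +0.97433); u = 436.8·(+0.22001)/0.97433 + 304.5 = 403.1323, v = 854.6·(+0.00527)/0.97433 + 237.5 = 242.1260
M3: Pc = R·M3+t = (+0.03406, -0.14594, +0.94907); u = 436.8·(+0.03406)/0.94907 + 304.5 = 320.1755, v = 854.6·(-0.14594)/0.94907 + 237.5 = 106.0876

c0=(251.64, 269.19) c1=(333.35, 396.30) c2=(403.13, 242.13) c3=(320.18, 106.09)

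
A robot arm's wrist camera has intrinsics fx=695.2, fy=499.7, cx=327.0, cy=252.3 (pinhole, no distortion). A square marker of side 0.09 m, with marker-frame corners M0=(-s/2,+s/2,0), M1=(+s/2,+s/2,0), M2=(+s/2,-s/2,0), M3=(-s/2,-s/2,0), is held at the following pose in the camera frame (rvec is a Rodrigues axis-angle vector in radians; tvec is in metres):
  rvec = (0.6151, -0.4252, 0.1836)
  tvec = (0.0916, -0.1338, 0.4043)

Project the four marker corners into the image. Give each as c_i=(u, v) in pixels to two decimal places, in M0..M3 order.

Intrinsics K: fx=695.2, fy=499.7, cx=327.0, cy=252.3
Marker side s = 0.09 m; corners in marker frame (Z=0):
  M0 = (-0.0450, +0.0450, 0)
  M1 = (+0.0450, +0.0450, 0)
  M2 = (+0.0450, -0.0450, 0)
  M3 = (-0.0450, -0.0450, 0)
rvec = (0.6151, -0.4252, 0.1836), |rvec| = θ = 0.76997 rad = 44.116°
Rodrigues: sinθ=0.69611, 1−cosθ=0.28207; R = I + sinθ·[k]× + (1−cosθ)·[k]×²:
    [+0.89794 -0.29042 -0.33068]
    [+0.04155 +0.80395 -0.59324]
    [+0.43815 +0.51896 +0.73397]
t = (0.0916, -0.1338, 0.4043) m
M0: Pc = R·M0+t = (+0.03812, -0.09949, +0.40794); u = 695.2·(+0.03812)/0.40794 + 327.0 = 391.9695, v = 499.7·(-0.09949)/0.40794 + 252.3 = 130.4276
M1: Pc = R·M1+t = (+0.11894, -0.09575, +0.44737); u = 695.2·(+0.11894)/0.44737 + 327.0 = 511.8269, v = 499.7·(-0.09575)/0.44737 + 252.3 = 145.3472
M2: Pc = R·M2+t = (+0.14508, -0.16811, +0.40066); u = 695.2·(+0.14508)/0.40066 + 327.0 = 578.7255, v = 499.7·(-0.16811)/0.40066 + 252.3 = 42.6390
M3: Pc = R·M3+t = (+0.06426, -0.17185, +0.36123); u = 695.2·(+0.06426)/0.36123 + 327.0 = 450.6738, v = 499.7·(-0.17185)/0.36123 + 252.3 = 14.5783

c0=(391.97, 130.43) c1=(511.83, 145.35) c2=(578.73, 42.64) c3=(450.67, 14.58)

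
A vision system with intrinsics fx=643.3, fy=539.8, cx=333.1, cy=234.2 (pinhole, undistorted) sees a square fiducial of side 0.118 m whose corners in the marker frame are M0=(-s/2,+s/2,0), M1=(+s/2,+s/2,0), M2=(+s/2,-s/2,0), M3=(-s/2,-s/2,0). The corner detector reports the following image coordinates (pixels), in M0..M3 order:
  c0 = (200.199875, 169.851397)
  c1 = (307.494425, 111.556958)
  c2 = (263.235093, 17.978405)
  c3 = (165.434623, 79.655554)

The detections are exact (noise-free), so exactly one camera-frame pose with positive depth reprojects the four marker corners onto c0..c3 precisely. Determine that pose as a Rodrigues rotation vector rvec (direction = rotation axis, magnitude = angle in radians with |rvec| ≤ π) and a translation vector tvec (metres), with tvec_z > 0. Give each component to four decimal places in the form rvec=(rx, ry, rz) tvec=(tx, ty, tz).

Intrinsics K: fx=643.3, fy=539.8, cx=333.1, cy=234.2
Marker side s = 0.118 m; corners in marker frame (Z=0):
  M0 = (-0.0590, +0.0590, 0)
  M1 = (+0.0590, +0.0590, 0)
  M2 = (+0.0590, -0.0590, 0)
  M3 = (-0.0590, -0.0590, 0)
Detected image corners:
  c0 = (200.199875, 169.851397) px
  c1 = (307.494425, 111.556958) px
  c2 = (263.235093, 17.978405) px
  c3 = (165.434623, 79.655554) px
Planar DLT: solve 8×8 A·h = b for H (H[2,2]=1):
  H  [+713.62961 +209.01799 +231.48006]
  H  [-571.20627 +727.84383 +94.48693]
  H  [-0.65853 -0.53086 +1.00000]
B = K⁻¹H; ‖b₁‖=1.770250, ‖b₂‖=1.770250; λ = 2/(‖b₁‖+‖b₂‖) = 0.564892, sign → tz>0 ⇒ λ=+0.564892
r₁ = λ·B[:,0] = (+0.81927,-0.43636,-0.37200); r₂ = λ·B[:,1] = (+0.33882,+0.89178,-0.29988)
r₃ = r₁×r₂ = (+0.46260,+0.11964,+0.87846); SVD([r₁ r₂ r₃]) → R = UVᵀ:
  R  [+0.81927 +0.33882 +0.46260]
  R  [-0.43636 +0.89178 +0.11964]
  R  [-0.37200 -0.29988 +0.87846]
t = (-0.08923, -0.14621, +0.56489) m
tr R = 2.589512; θ = arccos((tr R − 1)/2) = 0.652191 rad = 37.368°
axis k = ((R−Rᵀ)₃₂, (R−Rᵀ)₁₃, (R−Rᵀ)₂₁) / (2 sinθ) = (-0.345606, +0.687559, -0.638607)
rvec = θ·k = (-0.225401, +0.448420, -0.416493)

rvec=(-0.2254, 0.4484, -0.4165) tvec=(-0.0892, -0.1462, 0.5649)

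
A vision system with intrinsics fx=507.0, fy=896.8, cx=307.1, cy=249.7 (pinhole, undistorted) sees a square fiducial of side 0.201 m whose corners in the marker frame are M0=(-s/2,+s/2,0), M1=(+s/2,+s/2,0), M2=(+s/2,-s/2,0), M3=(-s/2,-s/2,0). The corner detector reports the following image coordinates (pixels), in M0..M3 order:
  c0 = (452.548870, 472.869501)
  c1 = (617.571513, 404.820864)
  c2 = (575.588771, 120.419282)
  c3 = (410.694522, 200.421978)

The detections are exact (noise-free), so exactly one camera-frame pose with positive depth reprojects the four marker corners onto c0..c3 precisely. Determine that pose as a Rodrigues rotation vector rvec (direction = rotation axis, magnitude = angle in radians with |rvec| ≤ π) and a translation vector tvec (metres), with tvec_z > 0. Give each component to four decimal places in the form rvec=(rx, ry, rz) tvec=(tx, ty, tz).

Intrinsics K: fx=507.0, fy=896.8, cx=307.1, cy=249.7
Marker side s = 0.201 m; corners in marker frame (Z=0):
  M0 = (-0.1005, +0.1005, 0)
  M1 = (+0.1005, +0.1005, 0)
  M2 = (+0.1005, -0.1005, 0)
  M3 = (-0.1005, -0.1005, 0)
Detected image corners:
  c0 = (452.548870, 472.869501) px
  c1 = (617.571513, 404.820864) px
  c2 = (575.588771, 120.419282) px
  c3 = (410.694522, 200.421978) px
Planar DLT: solve 8×8 A·h = b for H (H[2,2]=1):
  H  [+717.32969 +232.81831 +512.53383]
  H  [-428.38734 +1398.74398 +301.04139]
  H  [-0.20105 +0.04722 +1.00000]
B = K⁻¹H; ‖b₁‖=1.606081, ‖b₂‖=1.606081; λ = 2/(‖b₁‖+‖b₂‖) = 0.622634, sign → tz>0 ⇒ λ=+0.622634
r₁ = λ·B[:,0] = (+0.95676,-0.26257,-0.12518); r₂ = λ·B[:,1] = (+0.26811,+0.96294,+0.02940)
r₃ = r₁×r₂ = (+0.11282,-0.06169,+0.99170); SVD([r₁ r₂ r₃]) → R = UVᵀ:
  R  [+0.95676 +0.26811 +0.11282]
  R  [-0.26257 +0.96294 -0.06169]
  R  [-0.12518 +0.02940 +0.99170]
t = (+0.25229, +0.03565, +0.62263) m
tr R = 2.911397; θ = arccos((tr R − 1)/2) = 0.298773 rad = 17.118°
axis k = ((R−Rᵀ)₃₂, (R−Rᵀ)₁₃, (R−Rᵀ)₂₁) / (2 sinθ) = (+0.154732, +0.404290, -0.901447)
rvec = θ·k = (+0.046230, +0.120791, -0.269328)

rvec=(0.0462, 0.1208, -0.2693) tvec=(0.2523, 0.0356, 0.6226)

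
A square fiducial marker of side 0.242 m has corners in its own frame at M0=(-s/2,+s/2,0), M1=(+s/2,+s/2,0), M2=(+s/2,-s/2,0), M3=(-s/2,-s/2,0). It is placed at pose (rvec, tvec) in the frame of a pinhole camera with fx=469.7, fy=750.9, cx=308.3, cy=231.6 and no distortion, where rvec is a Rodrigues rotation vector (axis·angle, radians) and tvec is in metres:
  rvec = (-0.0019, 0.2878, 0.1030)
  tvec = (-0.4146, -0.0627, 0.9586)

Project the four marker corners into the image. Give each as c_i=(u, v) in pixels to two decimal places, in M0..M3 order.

c0=(52.16, 265.90) c1=(150.27, 288.29) c2=(162.26, 92.59) c3=(63.02, 83.67)

Intrinsics K: fx=469.7, fy=750.9, cx=308.3, cy=231.6
Marker side s = 0.242 m; corners in marker frame (Z=0):
  M0 = (-0.1210, +0.1210, 0)
  M1 = (+0.1210, +0.1210, 0)
  M2 = (+0.1210, -0.1210, 0)
  M3 = (-0.1210, -0.1210, 0)
rvec = (-0.0019, 0.2878, 0.1030), |rvec| = θ = 0.30568 rad = 17.514°
Rodrigues: sinθ=0.30094, 1−cosθ=0.04636; R = I + sinθ·[k]× + (1−cosθ)·[k]×²:
    [+0.95364 -0.10167 +0.28324]
    [+0.10113 +0.99473 +0.01658]
    [-0.28344 +0.01284 +0.95891]
t = (-0.4146, -0.0627, 0.9586) m
M0: Pc = R·M0+t = (-0.54229, +0.04543, +0.99445); u = 469.7·(-0.54229)/0.99445 + 308.3 = 52.1629, v = 750.9·(+0.04543)/0.99445 + 231.6 = 265.9007
M1: Pc = R·M1+t = (-0.31151, +0.06990, +0.92586); u = 469.7·(-0.31151)/0.92586 + 308.3 = 150.2659, v = 750.9·(+0.06990)/0.92586 + 231.6 = 288.2911
M2: Pc = R·M2+t = (-0.28691, -0.17083, +0.92275); u = 469.7·(-0.28691)/0.92275 + 308.3 = 162.2585, v = 750.9·(-0.17083)/0.92275 + 231.6 = 92.5883
M3: Pc = R·M3+t = (-0.51769, -0.19530, +0.99134); u = 469.7·(-0.51769)/0.99134 + 308.3 = 63.0183, v = 750.9·(-0.19530)/0.99134 + 231.6 = 83.6686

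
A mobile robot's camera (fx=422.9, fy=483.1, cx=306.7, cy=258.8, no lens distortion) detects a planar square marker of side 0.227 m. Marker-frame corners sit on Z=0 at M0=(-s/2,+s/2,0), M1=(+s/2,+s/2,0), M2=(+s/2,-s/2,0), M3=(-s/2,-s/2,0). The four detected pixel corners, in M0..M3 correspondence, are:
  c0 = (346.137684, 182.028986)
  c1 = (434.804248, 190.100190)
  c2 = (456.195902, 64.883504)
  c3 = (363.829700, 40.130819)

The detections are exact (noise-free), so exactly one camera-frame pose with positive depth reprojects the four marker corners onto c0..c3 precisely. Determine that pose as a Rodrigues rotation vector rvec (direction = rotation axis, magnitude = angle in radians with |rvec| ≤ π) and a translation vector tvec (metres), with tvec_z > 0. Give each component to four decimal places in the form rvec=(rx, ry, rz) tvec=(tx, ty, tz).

Intrinsics K: fx=422.9, fy=483.1, cx=306.7, cy=258.8
Marker side s = 0.227 m; corners in marker frame (Z=0):
  M0 = (-0.1135, +0.1135, 0)
  M1 = (+0.1135, +0.1135, 0)
  M2 = (+0.1135, -0.1135, 0)
  M3 = (-0.1135, -0.1135, 0)
Detected image corners:
  c0 = (346.137684, 182.028986) px
  c1 = (434.804248, 190.100190) px
  c2 = (456.195902, 64.883504) px
  c3 = (363.829700, 40.130819) px
Planar DLT: solve 8×8 A·h = b for H (H[2,2]=1):
  H  [+604.38638 +29.95594 +402.56167]
  H  [+132.45203 +620.93997 +121.97155]
  H  [+0.51445 +0.29112 +1.00000]
B = K⁻¹H; ‖b₁‖=1.174694, ‖b₂‖=1.174694; λ = 2/(‖b₁‖+‖b₂‖) = 0.851285, sign → tz>0 ⇒ λ=+0.851285
r₁ = λ·B[:,0] = (+0.89900,-0.00121,+0.43795); r₂ = λ·B[:,1] = (-0.11943,+0.96141,+0.24783)
r₃ = r₁×r₂ = (-0.42135,-0.27510,+0.86417); SVD([r₁ r₂ r₃]) → R = UVᵀ:
  R  [+0.89900 -0.11943 -0.42135]
  R  [-0.00121 +0.96141 -0.27510]
  R  [+0.43795 +0.24783 +0.86417]
t = (+0.19297, -0.24111, +0.85129) m
tr R = 2.724583; θ = arccos((tr R − 1)/2) = 0.531019 rad = 30.425°
axis k = ((R−Rᵀ)₃₂, (R−Rᵀ)₁₃, (R−Rᵀ)₂₁) / (2 sinθ) = (+0.516308, -0.848411, +0.116722)
rvec = θ·k = (+0.274169, -0.450523, +0.061982)

rvec=(0.2742, -0.4505, 0.0620) tvec=(0.1930, -0.2411, 0.8513)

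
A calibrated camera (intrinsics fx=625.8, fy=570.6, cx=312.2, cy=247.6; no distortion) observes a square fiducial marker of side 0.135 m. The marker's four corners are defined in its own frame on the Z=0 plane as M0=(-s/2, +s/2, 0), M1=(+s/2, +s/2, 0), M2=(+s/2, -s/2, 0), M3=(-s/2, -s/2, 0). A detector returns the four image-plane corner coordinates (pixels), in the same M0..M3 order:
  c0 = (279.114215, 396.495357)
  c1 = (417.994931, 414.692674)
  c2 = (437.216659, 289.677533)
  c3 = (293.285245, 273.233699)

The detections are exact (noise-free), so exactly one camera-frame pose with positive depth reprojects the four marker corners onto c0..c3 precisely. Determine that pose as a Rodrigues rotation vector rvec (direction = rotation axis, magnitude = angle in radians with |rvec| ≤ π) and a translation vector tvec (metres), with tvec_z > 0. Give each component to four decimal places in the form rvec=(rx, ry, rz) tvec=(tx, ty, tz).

rvec=(0.1434, 0.0916, 0.1142) tvec=(0.0417, 0.1010, 0.5948)

Intrinsics K: fx=625.8, fy=570.6, cx=312.2, cy=247.6
Marker side s = 0.135 m; corners in marker frame (Z=0):
  M0 = (-0.0675, +0.0675, 0)
  M1 = (+0.0675, +0.0675, 0)
  M2 = (+0.0675, -0.0675, 0)
  M3 = (-0.0675, -0.0675, 0)
Detected image corners:
  c0 = (279.114215, 396.495357) px
  c1 = (417.994931, 414.692674) px
  c2 = (437.216659, 289.677533) px
  c3 = (293.285245, 273.233699) px
Planar DLT: solve 8×8 A·h = b for H (H[2,2]=1):
  H  [+997.43944 -34.94156 +356.09836]
  H  [+80.57266 +1004.72263 +344.48301]
  H  [-0.13925 +0.24813 +1.00000]
B = K⁻¹H; ‖b₁‖=1.681287, ‖b₂‖=1.681287; λ = 2/(‖b₁‖+‖b₂‖) = 0.594783, sign → tz>0 ⇒ λ=+0.594783
r₁ = λ·B[:,0] = (+0.98932,+0.11993,-0.08282); r₂ = λ·B[:,1] = (-0.10684,+0.98326,+0.14759)
r₃ = r₁×r₂ = (+0.09914,-0.13716,+0.98558); SVD([r₁ r₂ r₃]) → R = UVᵀ:
  R  [+0.98932 -0.10684 +0.09914]
  R  [+0.11993 +0.98326 -0.13716]
  R  [-0.08282 +0.14759 +0.98558]
t = (+0.04172, +0.10099, +0.59478) m
tr R = 2.958159; θ = arccos((tr R − 1)/2) = 0.204909 rad = 11.740°
axis k = ((R−Rᵀ)₃₂, (R−Rᵀ)₁₃, (R−Rᵀ)₂₁) / (2 sinθ) = (+0.699697, +0.447132, +0.557222)
rvec = θ·k = (+0.143374, +0.091621, +0.114180)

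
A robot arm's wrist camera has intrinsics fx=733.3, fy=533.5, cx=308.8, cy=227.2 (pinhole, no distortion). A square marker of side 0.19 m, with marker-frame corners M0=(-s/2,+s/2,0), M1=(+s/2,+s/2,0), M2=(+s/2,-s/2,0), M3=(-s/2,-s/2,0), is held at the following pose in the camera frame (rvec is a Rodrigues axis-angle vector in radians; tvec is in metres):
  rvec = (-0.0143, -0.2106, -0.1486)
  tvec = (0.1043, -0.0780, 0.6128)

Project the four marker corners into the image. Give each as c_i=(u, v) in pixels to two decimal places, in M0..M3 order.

c0=(341.62, 253.98) c1=(552.45, 228.99) c2=(519.86, 70.52) c3=(306.74, 84.88)

Intrinsics K: fx=733.3, fy=533.5, cx=308.8, cy=227.2
Marker side s = 0.19 m; corners in marker frame (Z=0):
  M0 = (-0.0950, +0.0950, 0)
  M1 = (+0.0950, +0.0950, 0)
  M2 = (+0.0950, -0.0950, 0)
  M3 = (-0.0950, -0.0950, 0)
rvec = (-0.0143, -0.2106, -0.1486), |rvec| = θ = 0.25814 rad = 14.791°
Rodrigues: sinθ=0.25529, 1−cosθ=0.03313; R = I + sinθ·[k]× + (1−cosθ)·[k]×²:
    [+0.96697 +0.14845 -0.20721]
    [-0.14546 +0.98892 +0.02970]
    [+0.20933 +0.00142 +0.97785]
t = (0.1043, -0.0780, 0.6128) m
M0: Pc = R·M0+t = (+0.02654, +0.02977, +0.59305); u = 733.3·(+0.02654)/0.59305 + 308.8 = 341.6179, v = 533.5·(+0.02977)/0.59305 + 227.2 = 253.9769
M1: Pc = R·M1+t = (+0.21026, +0.00213, +0.63282); u = 733.3·(+0.21026)/0.63282 + 308.8 = 552.4507, v = 533.5·(+0.00213)/0.63282 + 227.2 = 228.9947
M2: Pc = R·M2+t = (+0.18206, -0.18577, +0.63255); u = 733.3·(+0.18206)/0.63255 + 308.8 = 519.8561, v = 533.5·(-0.18577)/0.63255 + 227.2 = 70.5233
M3: Pc = R·M3+t = (-0.00166, -0.15813, +0.59278); u = 733.3·(-0.00166)/0.59278 + 308.8 = 306.7405, v = 533.5·(-0.15813)/0.59278 + 227.2 = 84.8845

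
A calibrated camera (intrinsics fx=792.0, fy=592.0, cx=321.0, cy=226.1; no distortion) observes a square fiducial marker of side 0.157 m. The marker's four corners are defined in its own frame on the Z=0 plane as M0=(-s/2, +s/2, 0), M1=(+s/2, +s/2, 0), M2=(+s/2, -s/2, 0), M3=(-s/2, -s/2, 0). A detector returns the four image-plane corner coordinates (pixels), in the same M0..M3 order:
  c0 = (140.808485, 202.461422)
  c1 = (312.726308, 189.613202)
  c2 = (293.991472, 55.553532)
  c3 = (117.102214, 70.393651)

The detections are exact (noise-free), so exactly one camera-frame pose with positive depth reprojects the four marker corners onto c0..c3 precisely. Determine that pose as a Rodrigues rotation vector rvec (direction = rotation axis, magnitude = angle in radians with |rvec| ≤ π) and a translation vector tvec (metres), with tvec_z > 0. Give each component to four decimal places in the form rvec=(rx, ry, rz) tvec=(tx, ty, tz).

rvec=(0.1373, 0.0465, -0.0997) tvec=(-0.0935, -0.1136, 0.7038)

Intrinsics K: fx=792.0, fy=592.0, cx=321.0, cy=226.1
Marker side s = 0.157 m; corners in marker frame (Z=0):
  M0 = (-0.0785, +0.0785, 0)
  M1 = (+0.0785, +0.0785, 0)
  M2 = (+0.0785, -0.0785, 0)
  M3 = (-0.0785, -0.0785, 0)
Detected image corners:
  c0 = (140.808485, 202.461422) px
  c1 = (312.726308, 189.613202) px
  c2 = (293.991472, 55.553532) px
  c3 = (117.102214, 70.393651) px
Planar DLT: solve 8×8 A·h = b for H (H[2,2]=1):
  H  [+1094.29335 +176.48844 +215.79916]
  H  [-97.86227 +872.20511 +130.54271]
  H  [-0.07550 +0.19075 +1.00000]
B = K⁻¹H; ‖b₁‖=1.420870, ‖b₂‖=1.420870; λ = 2/(‖b₁‖+‖b₂‖) = 0.703794, sign → tz>0 ⇒ λ=+0.703794
r₁ = λ·B[:,0] = (+0.99396,-0.09605,-0.05314); r₂ = λ·B[:,1] = (+0.10242,+0.98564,+0.13425)
r₃ = r₁×r₂ = (+0.03948,-0.13888,+0.98952); SVD([r₁ r₂ r₃]) → R = UVᵀ:
  R  [+0.99396 +0.10242 +0.03948]
  R  [-0.09605 +0.98564 -0.13888]
  R  [-0.05314 +0.13425 +0.98952]
t = (-0.09348, -0.11360, +0.70379) m
tr R = 2.969120; θ = arccos((tr R − 1)/2) = 0.175954 rad = 10.081°
axis k = ((R−Rᵀ)₃₂, (R−Rᵀ)₁₃, (R−Rᵀ)₂₁) / (2 sinθ) = (+0.780152, +0.264549, -0.566901)
rvec = θ·k = (+0.137271, +0.046549, -0.099749)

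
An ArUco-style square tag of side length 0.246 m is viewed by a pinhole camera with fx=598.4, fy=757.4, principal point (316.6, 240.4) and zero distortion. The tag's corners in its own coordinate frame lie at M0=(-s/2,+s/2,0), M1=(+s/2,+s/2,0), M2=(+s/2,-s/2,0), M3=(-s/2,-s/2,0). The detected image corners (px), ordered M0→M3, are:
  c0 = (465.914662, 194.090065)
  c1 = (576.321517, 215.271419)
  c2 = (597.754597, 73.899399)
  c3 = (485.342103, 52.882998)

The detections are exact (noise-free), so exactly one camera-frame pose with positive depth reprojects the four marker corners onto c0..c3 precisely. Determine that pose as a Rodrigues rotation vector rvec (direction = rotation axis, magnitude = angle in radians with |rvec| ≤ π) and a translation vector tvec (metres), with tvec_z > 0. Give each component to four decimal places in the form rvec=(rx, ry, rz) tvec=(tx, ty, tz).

Intrinsics K: fx=598.4, fy=757.4, cx=316.6, cy=240.4
Marker side s = 0.246 m; corners in marker frame (Z=0):
  M0 = (-0.1230, +0.1230, 0)
  M1 = (+0.1230, +0.1230, 0)
  M2 = (+0.1230, -0.1230, 0)
  M3 = (-0.1230, -0.1230, 0)
Detected image corners:
  c0 = (465.914662, 194.090065) px
  c1 = (576.321517, 215.271419) px
  c2 = (597.754597, 73.899399) px
  c3 = (485.342103, 52.882998) px
Planar DLT: solve 8×8 A·h = b for H (H[2,2]=1):
  H  [+444.74346 -45.64551 +531.14026]
  H  [+83.72582 +583.78093 +134.62775]
  H  [-0.01526 +0.07038 +1.00000]
B = K⁻¹H; ‖b₁‖=0.760255, ‖b₂‖=0.760255; λ = 2/(‖b₁‖+‖b₂‖) = 1.315348, sign → tz>0 ⇒ λ=+1.315348
r₁ = λ·B[:,0] = (+0.98821,+0.15177,-0.02007); r₂ = λ·B[:,1] = (-0.14931,+0.98445,+0.09258)
r₃ = r₁×r₂ = (+0.03381,-0.08849,+0.99550); SVD([r₁ r₂ r₃]) → R = UVᵀ:
  R  [+0.98821 -0.14931 +0.03381]
  R  [+0.15177 +0.98445 -0.08849]
  R  [-0.02007 +0.09258 +0.99550]
t = (+0.47158, -0.18369, +1.31535) m
tr R = 2.968161; θ = arccos((tr R − 1)/2) = 0.178672 rad = 10.237°
axis k = ((R−Rᵀ)₃₂, (R−Rᵀ)₁₃, (R−Rᵀ)₂₁) / (2 sinθ) = (+0.509411, +0.151565, +0.847071)
rvec = θ·k = (+0.091017, +0.027080, +0.151348)

rvec=(0.0910, 0.0271, 0.1513) tvec=(0.4716, -0.1837, 1.3153)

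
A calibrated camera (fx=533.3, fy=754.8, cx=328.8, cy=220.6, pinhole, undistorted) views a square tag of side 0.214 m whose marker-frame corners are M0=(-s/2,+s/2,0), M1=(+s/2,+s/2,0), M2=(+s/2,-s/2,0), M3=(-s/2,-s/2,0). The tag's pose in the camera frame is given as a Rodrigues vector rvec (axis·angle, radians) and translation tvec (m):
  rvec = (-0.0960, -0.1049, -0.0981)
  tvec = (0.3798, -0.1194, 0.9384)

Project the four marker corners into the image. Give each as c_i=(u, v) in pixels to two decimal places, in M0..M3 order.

c0=(494.47, 217.72) c1=(610.47, 201.89) c2=(592.59, 35.54) c3=(478.54, 46.90)

Intrinsics K: fx=533.3, fy=754.8, cx=328.8, cy=220.6
Marker side s = 0.214 m; corners in marker frame (Z=0):
  M0 = (-0.1070, +0.1070, 0)
  M1 = (+0.1070, +0.1070, 0)
  M2 = (+0.1070, -0.1070, 0)
  M3 = (-0.1070, -0.1070, 0)
rvec = (-0.0960, -0.1049, -0.0981), |rvec| = θ = 0.17275 rad = 9.898°
Rodrigues: sinθ=0.17190, 1−cosθ=0.01488; R = I + sinθ·[k]× + (1−cosθ)·[k]×²:
    [+0.98971 +0.10264 -0.09968]
    [-0.09259 +0.99060 +0.10066]
    [+0.10908 -0.09039 +0.98992]
t = (0.3798, -0.1194, 0.9384) m
M0: Pc = R·M0+t = (+0.28488, -0.00350, +0.91706); u = 533.3·(+0.28488)/0.91706 + 328.8 = 494.4691, v = 754.8·(-0.00350)/0.91706 + 220.6 = 217.7207
M1: Pc = R·M1+t = (+0.49668, -0.02331, +0.94040); u = 533.3·(+0.49668)/0.94040 + 328.8 = 610.4676, v = 754.8·(-0.02331)/0.94040 + 220.6 = 201.8885
M2: Pc = R·M2+t = (+0.47472, -0.23530, +0.95974); u = 533.3·(+0.47472)/0.95974 + 328.8 = 592.5859, v = 754.8·(-0.23530)/0.95974 + 220.6 = 35.5445
M3: Pc = R·M3+t = (+0.26292, -0.21549, +0.93640); u = 533.3·(+0.26292)/0.93640 + 328.8 = 478.5378, v = 754.8·(-0.21549)/0.93640 + 220.6 = 46.9031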